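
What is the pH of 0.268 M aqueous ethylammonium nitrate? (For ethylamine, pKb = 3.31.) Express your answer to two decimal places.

pH = 5.63

C2H5NH3+ is the conjugate acid of the weak base C2H5NH2.
Kb = 10^(−3.31) = 4.90 × 10^-4
Ka = Kw/Kb = 1.0×10^-14 / 4.90 × 10^-4 = 2.04 × 10^-11
From the ICE table, Ka = [H+]²/(0.268 − [H+]) = 2.04 × 10^-11.
Assume [H+] ≪ 0.268: [H+] ≈ √(2.04 × 10^-11 × 0.268) = 2.34 × 10^-6 M
pH = −log(2.34 × 10^-6) = 5.63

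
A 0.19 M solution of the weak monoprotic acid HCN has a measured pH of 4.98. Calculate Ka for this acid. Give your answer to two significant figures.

Ka = 5.8 × 10^-10

[H+] = 10^(-4.98) = 1.05 × 10^-5 M
At equilibrium [HA] = 0.19 − 1.05 × 10^-5 = 1.90 × 10^-1 M
Ka = [H+][A-]/[HA] = (1.05 × 10^-5)² / 1.90 × 10^-1 = 5.8 × 10^-10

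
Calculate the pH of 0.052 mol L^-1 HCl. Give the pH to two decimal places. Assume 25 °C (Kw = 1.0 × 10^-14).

pH = 1.28

HCl is a strong acid and dissociates completely, so [H+] = 0.052 M.
pH = -log(0.052) = 1.28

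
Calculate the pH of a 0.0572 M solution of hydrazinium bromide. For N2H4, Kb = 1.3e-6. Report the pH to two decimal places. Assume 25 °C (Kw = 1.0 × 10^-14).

N2H5+ is the conjugate acid of the weak base N2H4.
Ka = Kw/Kb = 1.0×10^-14 / 1.3 × 10^-6 = 7.69 × 10^-9
Ka = [H+]²/(0.0572 − [H+]) = 7.69 × 10^-9
Assume [H+] ≪ 0.0572: [H+] ≈ √(7.69 × 10^-9 × 0.0572) = 2.10 × 10^-5 M
Check: 0.037% ionized — well under 5%, approximation valid.
pH = −log[H+] = −log(2.10 × 10^-5) = 4.68

pH = 4.68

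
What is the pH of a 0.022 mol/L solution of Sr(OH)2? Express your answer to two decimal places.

Sr(OH)2 is a strong base (each formula unit releases 2 OH-); [OH-] = 0.044 M.
pOH = -log(0.044) = 1.36
pH = 14.00 - 1.36 = 12.64

pH = 12.64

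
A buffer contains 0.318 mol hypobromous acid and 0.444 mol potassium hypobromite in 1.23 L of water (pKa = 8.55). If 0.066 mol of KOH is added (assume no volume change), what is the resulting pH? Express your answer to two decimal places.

pH = 8.86

OH- converts HOBr to OBr-: HOBr → 0.252 mol, OBr- → 0.51 mol.
Henderson–Hasselbalch with mole ratio 0.51/0.252: pH = 8.55 + (+0.306)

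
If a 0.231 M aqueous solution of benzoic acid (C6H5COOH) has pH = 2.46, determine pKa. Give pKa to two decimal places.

[H+] = 10^(-2.46) = 3.47 × 10^-3 M
At equilibrium [HA] = 0.231 − 3.47 × 10^-3 = 2.28 × 10^-1 M
Ka = [H+][A-]/[HA] = (3.47 × 10^-3)² / 2.28 × 10^-1 = 5.28 × 10^-5
pKa = -log(5.28 × 10^-5) = 4.28

pKa = 4.28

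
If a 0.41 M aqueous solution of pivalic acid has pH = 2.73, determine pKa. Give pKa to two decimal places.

pKa = 5.07

[H+] = 10^(-2.73) = 1.86 × 10^-3 M
At equilibrium [HA] = 0.41 − 1.86 × 10^-3 = 4.08 × 10^-1 M
Ka = [H+][A-]/[HA] = (1.86 × 10^-3)² / 4.08 × 10^-1 = 8.48 × 10^-6
pKa = -log(8.48 × 10^-6) = 5.07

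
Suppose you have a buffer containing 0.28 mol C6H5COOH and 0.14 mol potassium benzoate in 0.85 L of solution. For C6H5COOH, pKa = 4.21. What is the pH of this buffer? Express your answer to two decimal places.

pH = 3.91

Henderson–Hasselbalch: pH = pKa + log([C6H5COO-]/[C6H5COOH]) = 4.21 + log(0.14/0.28)
pH = 4.21 + (-0.301) = 3.91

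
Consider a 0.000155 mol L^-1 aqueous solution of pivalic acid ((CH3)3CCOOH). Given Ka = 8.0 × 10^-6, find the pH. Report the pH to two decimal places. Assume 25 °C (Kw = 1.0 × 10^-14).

(CH3)3CCOOH ⇌ (CH3)3CCOO- + H+
Ka = [H+]²/(0.000155 − [H+]) = 8.0 × 10^-6
Here C₀/Ka ≈ 19.4, so the small-[H+] approximation fails. Use the quadratic:
[H+] = [−8e-06 + √(8e-06² + 4.96e-09)]/2 = 3.14 × 10^-5 M
pH = −log[H+] = −log(3.14 × 10^-5) = 4.50

pH = 4.50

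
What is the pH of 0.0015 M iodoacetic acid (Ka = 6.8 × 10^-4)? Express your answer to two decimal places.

ICH2COOH ⇌ ICH2COO- + H+
From the ICE table, Ka = [H+]²/(0.0015 − [H+]) = 6.8 × 10^-4.
The 5% rule fails; solving [H+]² + Ka·[H+] − Ka·C₀ = 0 exactly:
[H+] = [−0.00068 + √(0.00068² + 4.08e-06)]/2 = 7.26 × 10^-4 M
pH = −log[H+] = −log(7.26 × 10^-4) = 3.14

pH = 3.14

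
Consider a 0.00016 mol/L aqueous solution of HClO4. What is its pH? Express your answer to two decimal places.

HClO4 is a strong acid and dissociates completely, so [H+] = 0.00016 M.
pH = -log(0.00016) = 3.80

pH = 3.80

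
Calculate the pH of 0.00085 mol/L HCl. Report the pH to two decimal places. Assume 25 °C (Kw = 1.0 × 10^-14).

HCl is a strong acid and dissociates completely, so [H+] = 0.00085 M.
pH = -log(0.00085) = 3.07

pH = 3.07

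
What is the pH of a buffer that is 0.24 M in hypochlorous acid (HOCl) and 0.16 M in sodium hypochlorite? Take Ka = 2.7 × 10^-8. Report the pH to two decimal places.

pH = 7.39

pKa = −log(2.7 × 10^-8) = 7.569
pH = pKa + log([A⁻]/[HA]) = 7.569 + log(0.16/0.24)
pH = 7.569 + (-0.176) = 7.39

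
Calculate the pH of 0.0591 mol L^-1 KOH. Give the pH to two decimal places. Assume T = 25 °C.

pH = 12.77

KOH is a strong base; [OH-] = 0.0591 M.
pOH = -log(0.0591) = 1.23
pH = 14.00 - 1.23 = 12.77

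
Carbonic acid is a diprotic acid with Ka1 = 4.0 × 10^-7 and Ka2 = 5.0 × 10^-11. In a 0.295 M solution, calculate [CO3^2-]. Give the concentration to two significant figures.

5.0 × 10^-11 M

First ionization gives [H+] ≈ [HCO3-] = 3.44 × 10^-4 M.
Second step: Ka2 = [H+][CO3^2-]/[HCO3-] ≈ [CO3^2-] (since [H+] ≈ [HCO3-]).
So [CO3^2-] ≈ Ka2.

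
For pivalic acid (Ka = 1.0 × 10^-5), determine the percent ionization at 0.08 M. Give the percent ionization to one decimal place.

(CH3)3CCOOH ⇌ (CH3)3CCOO- + H+; let x = [H+] at equilibrium.
x ≈ √(Ka·C₀) = √(1.0 × 10^-5 × 0.08) = 8.94 × 10^-4 M
% ionization = x/C₀ × 100% = 8.94 × 10^-4/0.08 × 100% = 1.1%

1.1%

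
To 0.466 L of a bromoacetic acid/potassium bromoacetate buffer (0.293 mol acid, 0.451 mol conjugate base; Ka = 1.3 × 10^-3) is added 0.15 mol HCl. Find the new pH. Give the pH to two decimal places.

After neutralization: n(BrCH2COOH) = 0.443 mol, n(BrCH2COO-) = 0.301 mol.
pKa = −log(1.3 × 10^-3) = 2.886
pH = pKa + log(n_BrCH2COO-/n_BrCH2COOH) = 2.886 + log(0.301/0.443) = 2.886 + (-0.168)

pH = 2.72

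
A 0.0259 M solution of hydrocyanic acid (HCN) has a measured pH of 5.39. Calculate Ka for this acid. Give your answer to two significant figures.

[H+] = 10^(-5.39) = 4.07 × 10^-6 M
At equilibrium [HA] = 0.0259 − 4.07 × 10^-6 = 2.59 × 10^-2 M
Ka = [H+][A-]/[HA] = (4.07 × 10^-6)² / 2.59 × 10^-2 = 6.4 × 10^-10

Ka = 6.4 × 10^-10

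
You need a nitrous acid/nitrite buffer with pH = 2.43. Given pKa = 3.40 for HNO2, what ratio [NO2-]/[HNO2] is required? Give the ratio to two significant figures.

ratio = 0.11

pH = pKa + log(r) ⇒ log(r) = 2.43 − 3.40 = -0.97
r = [NO2-]/[HNO2] = 10^(-0.97) = 0.107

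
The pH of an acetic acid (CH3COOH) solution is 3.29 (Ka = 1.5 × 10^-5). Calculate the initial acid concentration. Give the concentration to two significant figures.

C₀ = 1.8 × 10^-2 M

[H+] = 10^(-3.29) = 5.13 × 10^-4 M = x
Ka = x²/(C₀ − x) ⇒ C₀ = x + x²/Ka
C₀ = 5.13 × 10^-4 + (5.13 × 10^-4)²/(1.5 × 10^-5) = 1.81 × 10^-2 M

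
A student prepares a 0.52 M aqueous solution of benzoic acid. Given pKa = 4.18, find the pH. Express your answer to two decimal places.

C6H5COOH ⇌ C6H5COO- + H+
Ka = 10^(−4.18) = 6.61 × 10^-5
Ka = x²/(0.52 − x) = 6.61 × 10^-5
Assume x ≪ 0.52: x ≈ √(6.61 × 10^-5 × 0.52) = 5.86 × 10^-3 M
pH = −log(5.86 × 10^-3) = 2.23

pH = 2.23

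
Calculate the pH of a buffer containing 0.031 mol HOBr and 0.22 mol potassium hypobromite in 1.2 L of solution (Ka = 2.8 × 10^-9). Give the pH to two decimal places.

pH = 9.40

pKa = −log(2.8 × 10^-9) = 8.553
pH = pKa + log([A⁻]/[HA]) = 8.553 + log(0.22/0.031)
pH = 8.553 + (+0.851) = 9.40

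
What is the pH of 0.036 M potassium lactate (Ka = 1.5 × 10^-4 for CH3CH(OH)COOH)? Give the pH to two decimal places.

CH3CH(OH)COO- is the conjugate base of the weak acid CH3CH(OH)COOH.
Kb = Kw/Ka = 1.0×10^-14 / 1.5 × 10^-4 = 6.67 × 10^-11
From the ICE table, Kb = x²/(0.036 − x) = 6.67 × 10^-11.
Assume x ≪ 0.036: x ≈ √(6.67 × 10^-11 × 0.036) = 1.55 × 10^-6 M
pOH = −log(1.55 × 10^-6) = 5.81; pH = 14.00 − 5.81 = 8.19

pH = 8.19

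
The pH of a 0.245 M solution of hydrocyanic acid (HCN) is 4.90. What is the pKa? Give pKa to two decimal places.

[H+] = 10^(-4.90) = 1.26 × 10^-5 M
At equilibrium [HA] = 0.245 − 1.26 × 10^-5 = 2.45 × 10^-1 M
Ka = [H+][A-]/[HA] = (1.26 × 10^-5)² / 2.45 × 10^-1 = 6.48 × 10^-10
pKa = -log(6.48 × 10^-10) = 9.19

pKa = 9.19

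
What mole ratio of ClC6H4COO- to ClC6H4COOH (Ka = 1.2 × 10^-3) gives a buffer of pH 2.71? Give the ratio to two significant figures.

pKa = -log(1.2 × 10^-3) = 2.921
pH = pKa + log(r) ⇒ log(r) = 2.71 − 2.921 = -0.211
r = [ClC6H4COO-]/[ClC6H4COOH] = 10^(-0.211) = 0.615

ratio = 0.62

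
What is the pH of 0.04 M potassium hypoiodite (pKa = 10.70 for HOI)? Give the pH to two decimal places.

pH = 11.63

OI- is the conjugate base of the weak acid HOI.
Ka = 10^(−10.70) = 2.00 × 10^-11
Kb = Kw/Ka = 1.0×10^-14 / 2.00 × 10^-11 = 5.00 × 10^-4
Let x = [OH-] at equilibrium. Kb = x²/(0.04 − x).
x is not negligible relative to C₀; solve x² + 0.0005·x − 2e-05 = 0.
x = [−0.0005 + √(0.0005² + 8e-05)]/2 = 4.23 × 10^-3 M
pOH = −log(4.23 × 10^-3) = 2.37; pH = 14.00 − 2.37 = 11.63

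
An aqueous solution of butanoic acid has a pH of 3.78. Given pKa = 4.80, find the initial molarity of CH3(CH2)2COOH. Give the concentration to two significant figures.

[H+] = 10^(-3.78) = 1.66 × 10^-4 M = x
Ka = 10^(−4.80) = 1.58 × 10^-5
Ka = x²/(C₀ − x) ⇒ C₀ = x + x²/Ka
C₀ = 1.66 × 10^-4 + (1.66 × 10^-4)²/(1.58 × 10^-5) = 1.91 × 10^-3 M

C₀ = 1.9 × 10^-3 M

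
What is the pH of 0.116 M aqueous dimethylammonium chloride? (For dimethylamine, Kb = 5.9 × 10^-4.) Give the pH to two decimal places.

(CH3)2NH2+ is the conjugate acid of the weak base (CH3)2NH.
Ka = Kw/Kb = 1.0×10^-14 / 5.9 × 10^-4 = 1.69 × 10^-11
Ka = x²/(0.116 − x) = 1.69 × 10^-11
Since Ka ≪ C₀, x ≈ √(Ka·C₀) = 1.40 × 10^-6 M.
(x/C₀ = 0.0012% < 5%, so the approximation holds.)
pH = −log[H+] = −log(1.40 × 10^-6) = 5.85

pH = 5.85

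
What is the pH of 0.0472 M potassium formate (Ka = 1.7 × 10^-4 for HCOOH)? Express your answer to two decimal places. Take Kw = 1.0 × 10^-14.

pH = 8.22

HCOO- is the conjugate base of the weak acid HCOOH.
Kb = Kw/Ka = 1.0×10^-14 / 1.7 × 10^-4 = 5.88 × 10^-11
Kb = x²/(0.0472 − x) = 5.88 × 10^-11
Neglecting x in the denominator: x = √(5.88 × 10^-11 × 0.0472) = 1.67 × 10^-6 M
Check: 0.0035% ionized — well under 5%, approximation valid.
pOH = −log(1.67 × 10^-6) = 5.78; pH = 14.00 − 5.78 = 8.22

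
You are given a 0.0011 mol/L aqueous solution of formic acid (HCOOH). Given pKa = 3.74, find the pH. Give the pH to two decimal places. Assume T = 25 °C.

pH = 3.44

HCOOH ⇌ HCOO- + H+
Ka = 10^(−3.74) = 1.82 × 10^-4
Let x = [H+] at equilibrium. Ka = x²/(0.0011 − x).
The 5% rule fails; solving x² + Ka·x − Ka·C₀ = 0 exactly:
x = (−Ka + √(Ka² + 4·Ka·C₀))/2 = 3.66 × 10^-4 M
pH = −log[H+] = −log(3.66 × 10^-4) = 3.44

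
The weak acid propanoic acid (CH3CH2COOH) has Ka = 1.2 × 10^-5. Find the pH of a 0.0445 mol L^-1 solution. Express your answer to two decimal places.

pH = 3.14

CH3CH2COOH ⇌ CH3CH2COO- + H+
From the ICE table, Ka = [H+]²/(0.0445 − [H+]) = 1.2 × 10^-5.
Assume [H+] ≪ 0.0445: [H+] ≈ √(1.2 × 10^-5 × 0.0445) = 7.31 × 10^-4 M
Check: 1.6% ionized — well under 5%, approximation valid.
pH = −log[H+] = −log(7.31 × 10^-4) = 3.14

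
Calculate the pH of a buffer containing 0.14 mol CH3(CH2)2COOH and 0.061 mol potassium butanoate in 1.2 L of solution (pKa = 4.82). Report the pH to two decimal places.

Using pH = pKa + log([base]/[acid]) with [base]/[acid] = 0.061/0.14:
pH = 4.82 + (-0.361) = 4.46

pH = 4.46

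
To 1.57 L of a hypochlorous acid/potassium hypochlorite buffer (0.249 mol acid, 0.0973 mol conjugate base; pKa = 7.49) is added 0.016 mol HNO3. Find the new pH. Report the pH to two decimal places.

pH = 6.98

After neutralization: n(HOCl) = 0.265 mol, n(OCl-) = 0.0813 mol.
Henderson–Hasselbalch with mole ratio 0.0813/0.265: pH = 7.49 + (-0.513)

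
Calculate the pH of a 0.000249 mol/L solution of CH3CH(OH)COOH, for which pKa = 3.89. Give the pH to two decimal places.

CH3CH(OH)COOH ⇌ CH3CH(OH)COO- + H+
Ka = 10^(−3.89) = 1.29 × 10^-4
Ka = x²/(0.000249 − x) = 1.29 × 10^-4
Here C₀/Ka ≈ 1.93, so the small-x approximation fails. Use the quadratic:
x = [−0.000129 + √(0.000129² + 1.28e-07)]/2 = 1.26 × 10^-4 M
pH = −log[H+] = −log(1.26 × 10^-4) = 3.90

pH = 3.90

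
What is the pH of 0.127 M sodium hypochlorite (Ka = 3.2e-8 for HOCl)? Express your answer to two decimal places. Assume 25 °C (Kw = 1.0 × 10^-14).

pH = 10.30

OCl- is the conjugate base of the weak acid HOCl.
Kb = Kw/Ka = 1.0×10^-14 / 3.2 × 10^-8 = 3.12 × 10^-7
Kb = x²/(0.127 − x) = 3.12 × 10^-7
Neglecting x in the denominator: x = √(3.12 × 10^-7 × 0.127) = 1.99 × 10^-4 M
Check: 0.16% ionized — well under 5%, approximation valid.
pOH = 3.70, so pH = 14.00 − pOH = 10.30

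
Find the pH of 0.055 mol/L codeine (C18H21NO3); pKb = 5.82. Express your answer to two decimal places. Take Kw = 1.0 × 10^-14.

C18H21NO3 + H2O ⇌ C18H22NO3+ + OH-
Kb = 10^(−5.82) = 1.51 × 10^-6
From the ICE table, Kb = [OH-]²/(0.055 − [OH-]) = 1.51 × 10^-6.
Assume [OH-] ≪ 0.055: [OH-] ≈ √(1.51 × 10^-6 × 0.055) = 2.88 × 10^-4 M
Check: 0.52% ionized — well under 5%, approximation valid.
pOH = 3.54, so pH = 14.00 − pOH = 10.46

pH = 10.46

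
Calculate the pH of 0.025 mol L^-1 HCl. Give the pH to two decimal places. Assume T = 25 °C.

pH = 1.60

HCl is a strong acid and dissociates completely, so [H+] = 0.025 M.
pH = -log(0.025) = 1.60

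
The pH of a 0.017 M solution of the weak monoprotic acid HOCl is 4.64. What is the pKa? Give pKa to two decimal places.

pKa = 7.51

[H+] = 10^(-4.64) = 2.29 × 10^-5 M
At equilibrium [HA] = 0.017 − 2.29 × 10^-5 = 1.70 × 10^-2 M
Ka = [H+][A-]/[HA] = (2.29 × 10^-5)² / 1.70 × 10^-2 = 3.08 × 10^-8
pKa = -log(3.08 × 10^-8) = 7.51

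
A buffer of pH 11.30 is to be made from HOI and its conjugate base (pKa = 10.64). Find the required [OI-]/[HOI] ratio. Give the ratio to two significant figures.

pH = pKa + log(r) ⇒ log(r) = 11.30 − 10.64 = +0.66
r = [OI-]/[HOI] = 10^(+0.66) = 4.57

ratio = 4.6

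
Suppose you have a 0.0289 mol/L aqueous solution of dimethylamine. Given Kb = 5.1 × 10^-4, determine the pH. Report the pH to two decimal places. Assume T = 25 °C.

pH = 11.56

(CH3)2NH + H2O ⇌ (CH3)2NH2+ + OH-
From the ICE table, Kb = x²/(0.0289 − x) = 5.1 × 10^-4.
x is not negligible relative to C₀; solve x² + 0.00051·x − 1.47e-05 = 0.
x = (−Kb + √(Kb² + 4·Kb·C₀))/2 = 3.59 × 10^-3 M
pOH = 2.44, so pH = 14.00 − pOH = 11.56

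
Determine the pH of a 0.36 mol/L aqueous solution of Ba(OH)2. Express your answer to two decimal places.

Ba(OH)2 is a strong base (each formula unit releases 2 OH-); [OH-] = 0.72 M.
pOH = -log(0.72) = 0.14
pH = 14.00 - 0.14 = 13.86

pH = 13.86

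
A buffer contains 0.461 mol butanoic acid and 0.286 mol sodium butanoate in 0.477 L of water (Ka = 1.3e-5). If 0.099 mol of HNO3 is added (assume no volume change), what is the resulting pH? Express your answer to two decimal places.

pH = 4.41

After neutralization: n(CH3(CH2)2COOH) = 0.56 mol, n(CH3(CH2)2COO-) = 0.187 mol.
pKa = −log(1.3 × 10^-5) = 4.886
Henderson–Hasselbalch with mole ratio 0.187/0.56: pH = 4.886 + (-0.476)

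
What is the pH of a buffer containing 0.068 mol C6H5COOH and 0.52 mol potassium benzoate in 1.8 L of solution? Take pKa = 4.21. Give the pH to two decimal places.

Using pH = pKa + log([base]/[acid]) with [base]/[acid] = 0.52/0.068:
pH = 4.21 + (+0.883) = 5.09

pH = 5.09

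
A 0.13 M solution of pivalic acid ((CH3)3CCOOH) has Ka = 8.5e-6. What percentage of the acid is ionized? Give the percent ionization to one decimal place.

(CH3)3CCOOH ⇌ (CH3)3CCOO- + H+; let x = [H+] at equilibrium.
x ≈ √(Ka·C₀) = √(8.5 × 10^-6 × 0.13) = 1.05 × 10^-3 M
Fraction ionized = 1.05 × 10^-3 / 0.13 = 0.0081 → 0.8%

0.8%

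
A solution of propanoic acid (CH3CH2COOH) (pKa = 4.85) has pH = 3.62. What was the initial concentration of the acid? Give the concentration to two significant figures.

C₀ = 4.3 × 10^-3 M

[H+] = 10^(-3.62) = 2.40 × 10^-4 M = x
Ka = 10^(−4.85) = 1.41 × 10^-5
Ka = x²/(C₀ − x) ⇒ C₀ = x + x²/Ka
C₀ = 2.40 × 10^-4 + (2.40 × 10^-4)²/(1.41 × 10^-5) = 4.33 × 10^-3 M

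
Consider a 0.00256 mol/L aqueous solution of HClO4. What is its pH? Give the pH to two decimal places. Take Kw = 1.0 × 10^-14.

pH = 2.59

HClO4 is a strong acid and dissociates completely, so [H+] = 0.00256 M.
pH = -log(0.00256) = 2.59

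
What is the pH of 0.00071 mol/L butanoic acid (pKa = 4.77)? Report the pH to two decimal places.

pH = 3.99

CH3(CH2)2COOH ⇌ CH3(CH2)2COO- + H+
Ka = 10^(−4.77) = 1.70 × 10^-5
From the ICE table, Ka = x²/(0.00071 − x) = 1.70 × 10^-5.
x is not negligible relative to C₀; solve x² + 1.7e-05·x − 1.21e-08 = 0.
x = [−1.7e-05 + √(1.7e-05² + 4.83e-08)]/2 = 1.02 × 10^-4 M
pH = −log(1.02 × 10^-4) = 3.99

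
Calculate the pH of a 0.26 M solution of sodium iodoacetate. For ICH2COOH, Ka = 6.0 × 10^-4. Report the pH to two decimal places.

pH = 8.32

ICH2COO- is the conjugate base of the weak acid ICH2COOH.
Kb = Kw/Ka = 1.0×10^-14 / 6.0 × 10^-4 = 1.67 × 10^-11
Kb = [OH-]²/(0.26 − [OH-]) = 1.67 × 10^-11
Neglecting [OH-] in the denominator: [OH-] = √(1.67 × 10^-11 × 0.26) = 2.08 × 10^-6 M
([OH-]/C₀ = 0.0008% < 5%, so the approximation holds.)
pOH = 5.68, so pH = 14.00 − pOH = 8.32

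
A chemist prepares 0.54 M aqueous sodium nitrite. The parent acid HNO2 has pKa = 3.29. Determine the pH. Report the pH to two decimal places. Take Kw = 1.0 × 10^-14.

pH = 8.51

NO2- is the conjugate base of the weak acid HNO2.
Ka = 10^(−3.29) = 5.13 × 10^-4
Kb = Kw/Ka = 1.0×10^-14 / 5.13 × 10^-4 = 1.95 × 10^-11
Let x = [OH-] at equilibrium. Kb = x²/(0.54 − x).
Since Kb ≪ C₀, x ≈ √(Kb·C₀) = 3.24 × 10^-6 M.
pOH = −log(3.24 × 10^-6) = 5.49; pH = 14.00 − 5.49 = 8.51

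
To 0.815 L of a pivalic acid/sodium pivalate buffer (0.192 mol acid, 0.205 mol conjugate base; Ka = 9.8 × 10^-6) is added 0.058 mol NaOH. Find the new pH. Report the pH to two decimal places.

OH- converts (CH3)3CCOOH to (CH3)3CCOO-: (CH3)3CCOOH → 0.134 mol, (CH3)3CCOO- → 0.263 mol.
pKa = −log(9.8 × 10^-6) = 5.009
Henderson–Hasselbalch with mole ratio 0.263/0.134: pH = 5.009 + (+0.293)

pH = 5.30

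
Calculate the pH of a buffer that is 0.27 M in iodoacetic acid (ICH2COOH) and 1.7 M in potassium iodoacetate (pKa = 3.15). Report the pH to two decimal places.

Using pH = pKa + log([base]/[acid]) with [base]/[acid] = 1.7/0.27:
pH = 3.15 + (+0.799) = 3.95

pH = 3.95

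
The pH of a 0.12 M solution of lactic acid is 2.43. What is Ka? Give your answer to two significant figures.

[H+] = 10^(-2.43) = 3.72 × 10^-3 M
At equilibrium [HA] = 0.12 − 3.72 × 10^-3 = 1.16 × 10^-1 M
Ka = [H+][A-]/[HA] = (3.72 × 10^-3)² / 1.16 × 10^-1 = 1.2 × 10^-4

Ka = 1.2 × 10^-4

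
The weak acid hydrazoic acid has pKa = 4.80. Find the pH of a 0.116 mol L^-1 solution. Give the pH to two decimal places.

pH = 2.87

HN3 ⇌ N3- + H+
Ka = 10^(−4.80) = 1.58 × 10^-5
From the ICE table, Ka = x²/(0.116 − x) = 1.58 × 10^-5.
Neglecting x in the denominator: x = √(1.58 × 10^-5 × 0.116) = 1.35 × 10^-3 M
Check: 1.2% ionized — well under 5%, approximation valid.
pH = −log[H+] = −log(1.35 × 10^-3) = 2.87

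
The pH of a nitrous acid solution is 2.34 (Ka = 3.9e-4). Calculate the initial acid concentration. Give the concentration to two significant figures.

C₀ = 5.8 × 10^-2 M

[H+] = 10^(-2.34) = 4.57 × 10^-3 M = x
Ka = x²/(C₀ − x) ⇒ C₀ = x + x²/Ka
C₀ = 4.57 × 10^-3 + (4.57 × 10^-3)²/(3.9 × 10^-4) = 5.81 × 10^-2 M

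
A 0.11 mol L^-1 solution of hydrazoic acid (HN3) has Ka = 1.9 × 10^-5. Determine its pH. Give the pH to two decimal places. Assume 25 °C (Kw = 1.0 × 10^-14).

HN3 ⇌ N3- + H+
From the ICE table, Ka = x²/(0.11 − x) = 1.9 × 10^-5.
Since Ka ≪ C₀, x ≈ √(Ka·C₀) = 1.45 × 10^-3 M.
(x/C₀ = 1.3% < 5%, so the approximation holds.)
pH = −log(1.45 × 10^-3) = 2.84

pH = 2.84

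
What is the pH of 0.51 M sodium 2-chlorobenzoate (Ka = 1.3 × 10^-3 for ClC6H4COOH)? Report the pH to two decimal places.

pH = 8.30

ClC6H4COO- is the conjugate base of the weak acid ClC6H4COOH.
Kb = Kw/Ka = 1.0×10^-14 / 1.3 × 10^-3 = 7.69 × 10^-12
Kb = x²/(0.51 − x) = 7.69 × 10^-12
Since Kb ≪ C₀, x ≈ √(Kb·C₀) = 1.98 × 10^-6 M.
pOH = −log(1.98 × 10^-6) = 5.70; pH = 14.00 − 5.70 = 8.30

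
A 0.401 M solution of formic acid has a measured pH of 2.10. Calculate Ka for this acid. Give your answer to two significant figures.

[H+] = 10^(-2.10) = 7.94 × 10^-3 M
At equilibrium [HA] = 0.401 − 7.94 × 10^-3 = 3.93 × 10^-1 M
Ka = [H+][A-]/[HA] = (7.94 × 10^-3)² / 3.93 × 10^-1 = 1.6 × 10^-4

Ka = 1.6 × 10^-4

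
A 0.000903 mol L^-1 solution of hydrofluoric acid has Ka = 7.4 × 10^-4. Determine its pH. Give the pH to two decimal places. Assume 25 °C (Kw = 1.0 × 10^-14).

pH = 3.28

HF ⇌ F- + H+
Ka = [H+]²/(0.000903 − [H+]) = 7.4 × 10^-4
The 5% rule fails; solving [H+]² + Ka·[H+] − Ka·C₀ = 0 exactly:
[H+] = (−Ka + √(Ka² + 4·Ka·C₀))/2 = 5.27 × 10^-4 M
pH = −log(5.27 × 10^-4) = 3.28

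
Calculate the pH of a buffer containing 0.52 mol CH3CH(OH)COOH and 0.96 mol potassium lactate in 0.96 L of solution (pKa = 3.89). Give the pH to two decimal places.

pH = pKa + log([A⁻]/[HA]) = 3.89 + log(0.96/0.52)
pH = 3.89 + (+0.266) = 4.16

pH = 4.16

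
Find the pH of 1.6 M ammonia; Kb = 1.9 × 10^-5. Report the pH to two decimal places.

pH = 11.74

NH3 + H2O ⇌ NH4+ + OH-
From the ICE table, Kb = x²/(1.6 − x) = 1.9 × 10^-5.
Since Kb ≪ C₀, x ≈ √(Kb·C₀) = 5.51 × 10^-3 M.
pOH = −log(5.51 × 10^-3) = 2.26; pH = 14.00 − 2.26 = 11.74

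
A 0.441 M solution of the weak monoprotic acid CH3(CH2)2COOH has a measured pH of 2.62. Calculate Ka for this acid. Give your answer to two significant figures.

Ka = 1.3 × 10^-5

[H+] = 10^(-2.62) = 2.40 × 10^-3 M
At equilibrium [HA] = 0.441 − 2.40 × 10^-3 = 4.39 × 10^-1 M
Ka = [H+][A-]/[HA] = (2.40 × 10^-3)² / 4.39 × 10^-1 = 1.3 × 10^-5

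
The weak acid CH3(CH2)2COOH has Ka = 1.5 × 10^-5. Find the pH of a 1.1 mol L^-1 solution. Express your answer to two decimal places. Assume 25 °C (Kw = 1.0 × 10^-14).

CH3(CH2)2COOH ⇌ CH3(CH2)2COO- + H+
From the ICE table, Ka = [H+]²/(1.1 − [H+]) = 1.5 × 10^-5.
Assume [H+] ≪ 1.1: [H+] ≈ √(1.5 × 10^-5 × 1.1) = 4.06 × 10^-3 M
pH = −log(4.06 × 10^-3) = 2.39

pH = 2.39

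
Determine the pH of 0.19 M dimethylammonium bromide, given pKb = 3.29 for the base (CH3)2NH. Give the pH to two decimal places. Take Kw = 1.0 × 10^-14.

pH = 5.72

(CH3)2NH2+ is the conjugate acid of the weak base (CH3)2NH.
Kb = 10^(−3.29) = 5.13 × 10^-4
Ka = Kw/Kb = 1.0×10^-14 / 5.13 × 10^-4 = 1.95 × 10^-11
From the ICE table, Ka = x²/(0.19 − x) = 1.95 × 10^-11.
Neglecting x in the denominator: x = √(1.95 × 10^-11 × 0.19) = 1.92 × 10^-6 M
pH = −log[H+] = −log(1.92 × 10^-6) = 5.72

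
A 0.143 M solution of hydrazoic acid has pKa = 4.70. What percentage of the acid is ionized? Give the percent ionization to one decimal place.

1.2%

HN3 ⇌ N3- + H+; let x = [H+] at equilibrium.
Ka = 10^(−4.70) = 2.00 × 10^-5
x ≈ √(Ka·C₀) = √(2.00 × 10^-5 × 0.143) = 1.69 × 10^-3 M
% ionization = x/C₀ × 100% = 1.69 × 10^-3/0.143 × 100% = 1.2%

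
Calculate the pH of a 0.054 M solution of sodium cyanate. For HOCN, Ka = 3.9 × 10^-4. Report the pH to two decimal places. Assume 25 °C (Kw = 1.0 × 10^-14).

OCN- is the conjugate base of the weak acid HOCN.
Kb = Kw/Ka = 1.0×10^-14 / 3.9 × 10^-4 = 2.56 × 10^-11
From the ICE table, Kb = x²/(0.054 − x) = 2.56 × 10^-11.
Assume x ≪ 0.054: x ≈ √(2.56 × 10^-11 × 0.054) = 1.18 × 10^-6 M
Check: 0.0022% ionized — well under 5%, approximation valid.
pOH = −log(1.18 × 10^-6) = 5.93; pH = 14.00 − 5.93 = 8.07

pH = 8.07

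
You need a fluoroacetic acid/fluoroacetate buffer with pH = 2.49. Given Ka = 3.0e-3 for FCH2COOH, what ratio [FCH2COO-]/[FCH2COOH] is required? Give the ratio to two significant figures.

pKa = -log(3.0 × 10^-3) = 2.523
pH = pKa + log(r) ⇒ log(r) = 2.49 − 2.523 = -0.033
r = [FCH2COO-]/[FCH2COOH] = 10^(-0.033) = 0.927

ratio = 0.93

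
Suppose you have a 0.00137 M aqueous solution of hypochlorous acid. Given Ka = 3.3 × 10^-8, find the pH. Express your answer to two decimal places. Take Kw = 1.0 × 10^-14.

HOCl ⇌ OCl- + H+
Ka = [H+]²/(0.00137 − [H+]) = 3.3 × 10^-8
Assume [H+] ≪ 0.00137: [H+] ≈ √(3.3 × 10^-8 × 0.00137) = 6.72 × 10^-6 M
Check: 0.49% ionized — well under 5%, approximation valid.
pH = −log[H+] = −log(6.72 × 10^-6) = 5.17

pH = 5.17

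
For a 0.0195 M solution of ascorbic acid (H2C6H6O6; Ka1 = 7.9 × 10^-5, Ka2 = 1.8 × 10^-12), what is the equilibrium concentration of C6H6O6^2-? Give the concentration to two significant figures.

1.8 × 10^-12 M

First ionization gives [H+] ≈ [HC6H6O6-] = 1.20 × 10^-3 M.
Second step: Ka2 = [H+][C6H6O6^2-]/[HC6H6O6-] ≈ [C6H6O6^2-] (since [H+] ≈ [HC6H6O6-]).
So [C6H6O6^2-] ≈ Ka2.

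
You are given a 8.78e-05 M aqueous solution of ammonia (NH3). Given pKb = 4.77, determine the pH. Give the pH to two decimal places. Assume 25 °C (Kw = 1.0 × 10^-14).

NH3 + H2O ⇌ NH4+ + OH-
Kb = 10^(−4.77) = 1.70 × 10^-5
From the ICE table, Kb = [OH-]²/(8.78e-05 − [OH-]) = 1.70 × 10^-5.
The 5% rule fails; solving [OH-]² + Kb·[OH-] − Kb·C₀ = 0 exactly:
[OH-] = [−1.7e-05 + √(1.7e-05² + 5.97e-09)]/2 = 3.11 × 10^-5 M
pOH = 4.51, so pH = 14.00 − pOH = 9.49

pH = 9.49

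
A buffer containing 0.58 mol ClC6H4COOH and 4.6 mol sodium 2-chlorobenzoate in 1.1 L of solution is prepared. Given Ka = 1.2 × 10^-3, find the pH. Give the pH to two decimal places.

pH = 3.82

pKa = −log(1.2 × 10^-3) = 2.921
pH = pKa + log([A⁻]/[HA]) = 2.921 + log(4.6/0.58)
pH = 2.921 + (+0.899) = 3.82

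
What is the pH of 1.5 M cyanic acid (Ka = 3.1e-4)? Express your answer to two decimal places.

HOCN ⇌ OCN- + H+
Ka = [H+]²/(1.5 − [H+]) = 3.1 × 10^-4
Neglecting [H+] in the denominator: [H+] = √(3.1 × 10^-4 × 1.5) = 2.16 × 10^-2 M
pH = −log(2.16 × 10^-2) = 1.67

pH = 1.67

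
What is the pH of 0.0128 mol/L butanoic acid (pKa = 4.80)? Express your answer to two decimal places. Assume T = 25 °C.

CH3(CH2)2COOH ⇌ CH3(CH2)2COO- + H+
Ka = 10^(−4.80) = 1.58 × 10^-5
Ka = [H+]²/(0.0128 − [H+]) = 1.58 × 10^-5
Since Ka ≪ C₀, [H+] ≈ √(Ka·C₀) = 4.50 × 10^-4 M.
pH = −log(4.50 × 10^-4) = 3.35

pH = 3.35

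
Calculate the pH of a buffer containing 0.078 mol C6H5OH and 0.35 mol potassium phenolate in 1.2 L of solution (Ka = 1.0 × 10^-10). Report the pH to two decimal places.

pKa = −log(1.0 × 10^-10) = 10.000
Using pH = pKa + log([base]/[acid]) with [base]/[acid] = 0.35/0.078:
pH = 10.000 + (+0.652) = 10.65

pH = 10.65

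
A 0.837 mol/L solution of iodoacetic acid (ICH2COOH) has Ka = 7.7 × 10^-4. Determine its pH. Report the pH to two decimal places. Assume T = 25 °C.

pH = 1.60

ICH2COOH ⇌ ICH2COO- + H+
From the ICE table, Ka = x²/(0.837 − x) = 7.7 × 10^-4.
Neglecting x in the denominator: x = √(7.7 × 10^-4 × 0.837) = 2.54 × 10^-2 M
pH = −log[H+] = −log(2.54 × 10^-2) = 1.60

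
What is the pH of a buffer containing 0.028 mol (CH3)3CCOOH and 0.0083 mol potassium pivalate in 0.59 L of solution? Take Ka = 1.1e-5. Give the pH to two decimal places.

pH = 4.43

pKa = −log(1.1 × 10^-5) = 4.959
pH = pKa + log([A⁻]/[HA]) = 4.959 + log(0.0083/0.028)
pH = 4.959 + (-0.528) = 4.43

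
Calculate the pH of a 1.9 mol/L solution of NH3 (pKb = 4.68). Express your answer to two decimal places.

pH = 11.80

NH3 + H2O ⇌ NH4+ + OH-
Kb = 10^(−4.68) = 2.09 × 10^-5
From the ICE table, Kb = x²/(1.9 − x) = 2.09 × 10^-5.
Since Kb ≪ C₀, x ≈ √(Kb·C₀) = 6.30 × 10^-3 M.
pOH = −log(6.30 × 10^-3) = 2.20; pH = 14.00 − 2.20 = 11.80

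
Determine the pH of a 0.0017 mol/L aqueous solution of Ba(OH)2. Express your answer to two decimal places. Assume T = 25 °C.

pH = 11.53

Ba(OH)2 is a strong base (each formula unit releases 2 OH-); [OH-] = 0.0034 M.
pOH = -log(0.0034) = 2.47
pH = 14.00 - 2.47 = 11.53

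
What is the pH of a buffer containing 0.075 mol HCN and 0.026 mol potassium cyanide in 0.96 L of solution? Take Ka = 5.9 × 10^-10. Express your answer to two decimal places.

pKa = −log(5.9 × 10^-10) = 9.229
pH = pKa + log([A⁻]/[HA]) = 9.229 + log(0.026/0.075)
pH = 9.229 + (-0.460) = 8.77

pH = 8.77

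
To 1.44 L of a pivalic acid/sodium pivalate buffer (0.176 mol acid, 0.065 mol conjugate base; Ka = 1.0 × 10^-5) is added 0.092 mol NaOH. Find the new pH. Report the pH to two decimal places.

OH- converts (CH3)3CCOOH to (CH3)3CCOO-: (CH3)3CCOOH → 0.084 mol, (CH3)3CCOO- → 0.157 mol.
pKa = −log(1.0 × 10^-5) = 5.000
pH = pKa + log(n_(CH3)3CCOO-/n_(CH3)3CCOOH) = 5.000 + log(0.157/0.084) = 5.000 + (+0.272)

pH = 5.27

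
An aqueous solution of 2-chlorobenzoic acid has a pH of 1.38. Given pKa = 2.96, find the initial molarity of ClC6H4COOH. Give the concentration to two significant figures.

C₀ = 1.6 M

[H+] = 10^(-1.38) = 4.17 × 10^-2 M = x
Ka = 10^(−2.96) = 1.10 × 10^-3
Ka = x²/(C₀ − x) ⇒ C₀ = x + x²/Ka
C₀ = 4.17 × 10^-2 + (4.17 × 10^-2)²/(1.10 × 10^-3) = 1.62 M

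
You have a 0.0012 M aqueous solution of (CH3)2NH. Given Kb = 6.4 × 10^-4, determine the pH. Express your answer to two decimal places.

(CH3)2NH + H2O ⇌ (CH3)2NH2+ + OH-
Kb = [OH-]²/(0.0012 − [OH-]) = 6.4 × 10^-4
[OH-] is not negligible relative to C₀; solve [OH-]² + 0.00064·[OH-] − 7.68e-07 = 0.
[OH-] = [−0.00064 + √(0.00064² + 3.07e-06)]/2 = 6.13 × 10^-4 M
pOH = 3.21, so pH = 14.00 − pOH = 10.79

pH = 10.79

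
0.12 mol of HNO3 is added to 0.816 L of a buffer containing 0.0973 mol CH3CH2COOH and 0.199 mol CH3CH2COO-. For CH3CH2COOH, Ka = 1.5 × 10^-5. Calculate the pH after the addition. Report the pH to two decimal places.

pH = 4.38

Added H+ converts CH3CH2COO- to CH3CH2COOH: CH3CH2COOH → 0.217 mol, CH3CH2COO- → 0.079 mol.
pKa = −log(1.5 × 10^-5) = 4.824
pH = pKa + log([A⁻]/[HA]) = 4.824 + log(0.079/0.217) = 4.824 -0.439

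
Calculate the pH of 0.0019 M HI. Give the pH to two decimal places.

pH = 2.72

HI is a strong acid and dissociates completely, so [H+] = 0.0019 M.
pH = -log(0.0019) = 2.72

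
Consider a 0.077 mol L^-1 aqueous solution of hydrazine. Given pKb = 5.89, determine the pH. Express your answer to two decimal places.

pH = 10.50

N2H4 + H2O ⇌ N2H5+ + OH-
Kb = 10^(−5.89) = 1.29 × 10^-6
From the ICE table, Kb = [OH-]²/(0.077 − [OH-]) = 1.29 × 10^-6.
Assume [OH-] ≪ 0.077: [OH-] ≈ √(1.29 × 10^-6 × 0.077) = 3.15 × 10^-4 M
Check: 0.41% ionized — well under 5%, approximation valid.
pOH = 3.50, so pH = 14.00 − pOH = 10.50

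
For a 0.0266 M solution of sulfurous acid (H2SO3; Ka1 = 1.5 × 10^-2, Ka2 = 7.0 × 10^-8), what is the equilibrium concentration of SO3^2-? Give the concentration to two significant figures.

7.0 × 10^-8 M

First ionization gives [H+] ≈ [HSO3-] = 1.38 × 10^-2 M.
Second step: Ka2 = [H+][SO3^2-]/[HSO3-] ≈ [SO3^2-] (since [H+] ≈ [HSO3-]).
So [SO3^2-] ≈ Ka2.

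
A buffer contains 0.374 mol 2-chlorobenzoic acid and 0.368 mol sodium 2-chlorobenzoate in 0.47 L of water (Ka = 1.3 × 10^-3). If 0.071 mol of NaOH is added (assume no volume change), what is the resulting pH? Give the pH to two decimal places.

pH = 3.05

After neutralization: n(ClC6H4COOH) = 0.303 mol, n(ClC6H4COO-) = 0.439 mol.
pKa = −log(1.3 × 10^-3) = 2.886
pH = pKa + log([A⁻]/[HA]) = 2.886 + log(0.439/0.303) = 2.886 +0.161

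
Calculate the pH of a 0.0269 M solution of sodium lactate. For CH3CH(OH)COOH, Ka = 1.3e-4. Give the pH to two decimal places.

pH = 8.16

CH3CH(OH)COO- is the conjugate base of the weak acid CH3CH(OH)COOH.
Kb = Kw/Ka = 1.0×10^-14 / 1.3 × 10^-4 = 7.69 × 10^-11
Kb = [OH-]²/(0.0269 − [OH-]) = 7.69 × 10^-11
Neglecting [OH-] in the denominator: [OH-] = √(7.69 × 10^-11 × 0.0269) = 1.44 × 10^-6 M
pOH = −log(1.44 × 10^-6) = 5.84; pH = 14.00 − 5.84 = 8.16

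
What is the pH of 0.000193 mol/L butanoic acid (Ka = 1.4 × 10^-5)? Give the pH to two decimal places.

pH = 4.34

CH3(CH2)2COOH ⇌ CH3(CH2)2COO- + H+
From the ICE table, Ka = [H+]²/(0.000193 − [H+]) = 1.4 × 10^-5.
The 5% rule fails; solving [H+]² + Ka·[H+] − Ka·C₀ = 0 exactly:
[H+] = [−1.4e-05 + √(1.4e-05² + 1.08e-08)]/2 = 4.54 × 10^-5 M
pH = −log[H+] = −log(4.54 × 10^-5) = 4.34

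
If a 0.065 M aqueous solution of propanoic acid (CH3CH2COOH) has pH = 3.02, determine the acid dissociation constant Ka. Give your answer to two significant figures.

Ka = 1.4 × 10^-5

[H+] = 10^(-3.02) = 9.55 × 10^-4 M
At equilibrium [HA] = 0.065 − 9.55 × 10^-4 = 6.40 × 10^-2 M
Ka = [H+][A-]/[HA] = (9.55 × 10^-4)² / 6.40 × 10^-2 = 1.4 × 10^-5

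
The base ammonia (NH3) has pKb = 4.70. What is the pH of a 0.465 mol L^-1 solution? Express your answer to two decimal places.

pH = 11.48

NH3 + H2O ⇌ NH4+ + OH-
Kb = 10^(−4.70) = 2.00 × 10^-5
From the ICE table, Kb = [OH-]²/(0.465 − [OH-]) = 2.00 × 10^-5.
Neglecting [OH-] in the denominator: [OH-] = √(2.00 × 10^-5 × 0.465) = 3.05 × 10^-3 M
Check: 0.66% ionized — well under 5%, approximation valid.
pOH = −log(3.05 × 10^-3) = 2.52; pH = 14.00 − 2.52 = 11.48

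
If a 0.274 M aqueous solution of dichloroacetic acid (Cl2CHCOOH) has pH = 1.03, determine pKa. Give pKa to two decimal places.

[H+] = 10^(-1.03) = 9.33 × 10^-2 M
At equilibrium [HA] = 0.274 − 9.33 × 10^-2 = 1.81 × 10^-1 M
Ka = [H+][A-]/[HA] = (9.33 × 10^-2)² / 1.81 × 10^-1 = 4.81 × 10^-2
pKa = -log(4.81 × 10^-2) = 1.32

pKa = 1.32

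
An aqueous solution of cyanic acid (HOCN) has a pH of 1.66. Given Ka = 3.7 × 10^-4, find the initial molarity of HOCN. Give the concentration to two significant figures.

C₀ = 1.3 M

[H+] = 10^(-1.66) = 2.19 × 10^-2 M = x
Ka = x²/(C₀ − x) ⇒ C₀ = x + x²/Ka
C₀ = 2.19 × 10^-2 + (2.19 × 10^-2)²/(3.7 × 10^-4) = 1.32 M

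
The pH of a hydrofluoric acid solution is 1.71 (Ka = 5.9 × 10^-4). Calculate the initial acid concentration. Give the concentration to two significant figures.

C₀ = 6.6 × 10^-1 M

[H+] = 10^(-1.71) = 1.95 × 10^-2 M = x
Ka = x²/(C₀ − x) ⇒ C₀ = x + x²/Ka
C₀ = 1.95 × 10^-2 + (1.95 × 10^-2)²/(5.9 × 10^-4) = 6.64 × 10^-1 M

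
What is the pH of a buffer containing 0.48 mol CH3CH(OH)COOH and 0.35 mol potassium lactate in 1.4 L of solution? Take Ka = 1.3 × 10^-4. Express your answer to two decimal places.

pH = 3.75

pKa = −log(1.3 × 10^-4) = 3.886
Henderson–Hasselbalch: pH = pKa + log([CH3CH(OH)COO-]/[CH3CH(OH)COOH]) = 3.886 + log(0.35/0.48)
pH = 3.886 + (-0.137) = 3.75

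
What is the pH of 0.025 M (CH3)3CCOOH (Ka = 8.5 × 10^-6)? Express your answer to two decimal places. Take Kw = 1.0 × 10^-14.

(CH3)3CCOOH ⇌ (CH3)3CCOO- + H+
From the ICE table, Ka = [H+]²/(0.025 − [H+]) = 8.5 × 10^-6.
Since Ka ≪ C₀, [H+] ≈ √(Ka·C₀) = 4.61 × 10^-4 M.
pH = −log(4.61 × 10^-4) = 3.34

pH = 3.34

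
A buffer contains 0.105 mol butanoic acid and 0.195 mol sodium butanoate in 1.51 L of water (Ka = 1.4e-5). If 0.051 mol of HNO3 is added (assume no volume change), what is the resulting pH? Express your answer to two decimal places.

After neutralization: n(CH3(CH2)2COOH) = 0.156 mol, n(CH3(CH2)2COO-) = 0.144 mol.
pKa = −log(1.4 × 10^-5) = 4.854
pH = pKa + log(n_CH3(CH2)2COO-/n_CH3(CH2)2COOH) = 4.854 + log(0.144/0.156) = 4.854 + (-0.035)

pH = 4.82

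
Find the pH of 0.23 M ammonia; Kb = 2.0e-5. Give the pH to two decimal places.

NH3 + H2O ⇌ NH4+ + OH-
Kb = [OH-]²/(0.23 − [OH-]) = 2.0 × 10^-5
Since Kb ≪ C₀, [OH-] ≈ √(Kb·C₀) = 2.14 × 10^-3 M.
([OH-]/C₀ = 0.93% < 5%, so the approximation holds.)
pOH = 2.67, so pH = 14.00 − pOH = 11.33

pH = 11.33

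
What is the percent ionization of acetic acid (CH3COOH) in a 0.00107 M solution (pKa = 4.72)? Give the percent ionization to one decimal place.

CH3COOH ⇌ CH3COO- + H+; let x = [H+] at equilibrium.
Ka = 10^(−4.72) = 1.91 × 10^-5
Ka = x²/(C₀ − x); solving the quadratic gives x = 1.34 × 10^-4 M.
Fraction ionized = 1.34 × 10^-4 / 0.00107 = 0.1252 → 12.5%

12.5%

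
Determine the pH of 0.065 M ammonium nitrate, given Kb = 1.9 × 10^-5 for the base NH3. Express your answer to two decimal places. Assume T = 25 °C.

NH4+ is the conjugate acid of the weak base NH3.
Ka = Kw/Kb = 1.0×10^-14 / 1.9 × 10^-5 = 5.26 × 10^-10
From the ICE table, Ka = x²/(0.065 − x) = 5.26 × 10^-10.
Since Ka ≪ C₀, x ≈ √(Ka·C₀) = 5.85 × 10^-6 M.
pH = −log[H+] = −log(5.85 × 10^-6) = 5.23

pH = 5.23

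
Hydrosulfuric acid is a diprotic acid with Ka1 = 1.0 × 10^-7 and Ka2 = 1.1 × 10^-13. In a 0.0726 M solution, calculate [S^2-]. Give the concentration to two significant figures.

1.1 × 10^-13 M

First ionization gives [H+] ≈ [HS-] = 8.52 × 10^-5 M.
Second step: Ka2 = [H+][S^2-]/[HS-] ≈ [S^2-] (since [H+] ≈ [HS-]).
So [S^2-] ≈ Ka2.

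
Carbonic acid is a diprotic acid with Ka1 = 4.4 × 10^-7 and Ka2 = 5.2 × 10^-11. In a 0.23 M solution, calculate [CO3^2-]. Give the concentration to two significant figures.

5.2 × 10^-11 M

First ionization gives [H+] ≈ [HCO3-] = 3.18 × 10^-4 M.
Second step: Ka2 = [H+][CO3^2-]/[HCO3-] ≈ [CO3^2-] (since [H+] ≈ [HCO3-]).
So [CO3^2-] ≈ Ka2.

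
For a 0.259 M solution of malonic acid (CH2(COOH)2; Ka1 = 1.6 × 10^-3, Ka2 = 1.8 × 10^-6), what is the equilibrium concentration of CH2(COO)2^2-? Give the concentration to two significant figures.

1.8 × 10^-6 M

First ionization gives [H+] ≈ [CH2(COOH)COO-] = 1.96 × 10^-2 M.
Second step: Ka2 = [H+][CH2(COO)2^2-]/[CH2(COOH)COO-] ≈ [CH2(COO)2^2-] (since [H+] ≈ [CH2(COOH)COO-]).
So [CH2(COO)2^2-] ≈ Ka2.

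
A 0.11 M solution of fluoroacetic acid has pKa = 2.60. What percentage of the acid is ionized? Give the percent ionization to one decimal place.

14.0%

FCH2COOH ⇌ FCH2COO- + H+; let x = [H+] at equilibrium.
Ka = 10^(−2.60) = 2.51 × 10^-3
Solve x² + 0.00251x − 0.000276 = 0 → x = 1.54 × 10^-2 M
Fraction ionized = 1.54 × 10^-2 / 0.11 = 0.1400 → 14.0%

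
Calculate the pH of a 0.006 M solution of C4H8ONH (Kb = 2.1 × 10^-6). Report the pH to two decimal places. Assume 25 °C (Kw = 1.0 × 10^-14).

pH = 10.05

C4H8ONH + H2O ⇌ C4H8ONH2+ + OH-
From the ICE table, Kb = [OH-]²/(0.006 − [OH-]) = 2.1 × 10^-6.
Since Kb ≪ C₀, [OH-] ≈ √(Kb·C₀) = 1.12 × 10^-4 M.
Check: 1.9% ionized — well under 5%, approximation valid.
pOH = 3.95, so pH = 14.00 − pOH = 10.05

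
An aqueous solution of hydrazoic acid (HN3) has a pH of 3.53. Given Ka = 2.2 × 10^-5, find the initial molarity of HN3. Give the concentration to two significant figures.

C₀ = 4.3 × 10^-3 M

[H+] = 10^(-3.53) = 2.95 × 10^-4 M = x
Ka = x²/(C₀ − x) ⇒ C₀ = x + x²/Ka
C₀ = 2.95 × 10^-4 + (2.95 × 10^-4)²/(2.2 × 10^-5) = 4.25 × 10^-3 M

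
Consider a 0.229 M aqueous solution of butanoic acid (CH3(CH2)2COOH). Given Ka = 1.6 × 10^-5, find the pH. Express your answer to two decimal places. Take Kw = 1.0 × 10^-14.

CH3(CH2)2COOH ⇌ CH3(CH2)2COO- + H+
Ka = [H+]²/(0.229 − [H+]) = 1.6 × 10^-5
Assume [H+] ≪ 0.229: [H+] ≈ √(1.6 × 10^-5 × 0.229) = 1.91 × 10^-3 M
([H+]/C₀ = 0.84% < 5%, so the approximation holds.)
pH = −log[H+] = −log(1.91 × 10^-3) = 2.72

pH = 2.72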